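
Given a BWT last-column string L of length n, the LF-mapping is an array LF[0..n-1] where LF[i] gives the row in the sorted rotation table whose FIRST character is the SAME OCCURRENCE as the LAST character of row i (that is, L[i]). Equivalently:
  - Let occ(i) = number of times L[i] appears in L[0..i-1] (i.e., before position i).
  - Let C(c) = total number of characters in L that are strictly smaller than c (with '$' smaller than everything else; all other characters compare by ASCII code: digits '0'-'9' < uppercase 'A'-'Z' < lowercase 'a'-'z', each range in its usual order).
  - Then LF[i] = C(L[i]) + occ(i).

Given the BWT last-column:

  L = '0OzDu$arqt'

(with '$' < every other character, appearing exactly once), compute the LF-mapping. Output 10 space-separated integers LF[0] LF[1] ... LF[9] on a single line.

Answer: 1 3 9 2 8 0 4 6 5 7

Derivation:
Char counts: '$':1, '0':1, 'D':1, 'O':1, 'a':1, 'q':1, 'r':1, 't':1, 'u':1, 'z':1
C (first-col start): C('$')=0, C('0')=1, C('D')=2, C('O')=3, C('a')=4, C('q')=5, C('r')=6, C('t')=7, C('u')=8, C('z')=9
L[0]='0': occ=0, LF[0]=C('0')+0=1+0=1
L[1]='O': occ=0, LF[1]=C('O')+0=3+0=3
L[2]='z': occ=0, LF[2]=C('z')+0=9+0=9
L[3]='D': occ=0, LF[3]=C('D')+0=2+0=2
L[4]='u': occ=0, LF[4]=C('u')+0=8+0=8
L[5]='$': occ=0, LF[5]=C('$')+0=0+0=0
L[6]='a': occ=0, LF[6]=C('a')+0=4+0=4
L[7]='r': occ=0, LF[7]=C('r')+0=6+0=6
L[8]='q': occ=0, LF[8]=C('q')+0=5+0=5
L[9]='t': occ=0, LF[9]=C('t')+0=7+0=7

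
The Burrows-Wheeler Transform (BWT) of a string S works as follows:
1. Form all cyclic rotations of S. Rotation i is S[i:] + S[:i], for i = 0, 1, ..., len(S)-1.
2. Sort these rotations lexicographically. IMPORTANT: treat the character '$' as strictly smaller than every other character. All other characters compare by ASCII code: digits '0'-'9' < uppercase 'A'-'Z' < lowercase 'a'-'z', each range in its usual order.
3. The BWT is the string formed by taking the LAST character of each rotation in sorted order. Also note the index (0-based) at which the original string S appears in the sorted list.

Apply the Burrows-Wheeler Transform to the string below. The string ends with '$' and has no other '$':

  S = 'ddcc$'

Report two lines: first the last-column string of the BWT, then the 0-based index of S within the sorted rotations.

Answer: ccdd$
4

Derivation:
All 5 rotations (rotation i = S[i:]+S[:i]):
  rot[0] = ddcc$
  rot[1] = dcc$d
  rot[2] = cc$dd
  rot[3] = c$ddc
  rot[4] = $ddcc
Sorted (with $ < everything):
  sorted[0] = $ddcc  (last char: 'c')
  sorted[1] = c$ddc  (last char: 'c')
  sorted[2] = cc$dd  (last char: 'd')
  sorted[3] = dcc$d  (last char: 'd')
  sorted[4] = ddcc$  (last char: '$')
Last column: ccdd$
Original string S is at sorted index 4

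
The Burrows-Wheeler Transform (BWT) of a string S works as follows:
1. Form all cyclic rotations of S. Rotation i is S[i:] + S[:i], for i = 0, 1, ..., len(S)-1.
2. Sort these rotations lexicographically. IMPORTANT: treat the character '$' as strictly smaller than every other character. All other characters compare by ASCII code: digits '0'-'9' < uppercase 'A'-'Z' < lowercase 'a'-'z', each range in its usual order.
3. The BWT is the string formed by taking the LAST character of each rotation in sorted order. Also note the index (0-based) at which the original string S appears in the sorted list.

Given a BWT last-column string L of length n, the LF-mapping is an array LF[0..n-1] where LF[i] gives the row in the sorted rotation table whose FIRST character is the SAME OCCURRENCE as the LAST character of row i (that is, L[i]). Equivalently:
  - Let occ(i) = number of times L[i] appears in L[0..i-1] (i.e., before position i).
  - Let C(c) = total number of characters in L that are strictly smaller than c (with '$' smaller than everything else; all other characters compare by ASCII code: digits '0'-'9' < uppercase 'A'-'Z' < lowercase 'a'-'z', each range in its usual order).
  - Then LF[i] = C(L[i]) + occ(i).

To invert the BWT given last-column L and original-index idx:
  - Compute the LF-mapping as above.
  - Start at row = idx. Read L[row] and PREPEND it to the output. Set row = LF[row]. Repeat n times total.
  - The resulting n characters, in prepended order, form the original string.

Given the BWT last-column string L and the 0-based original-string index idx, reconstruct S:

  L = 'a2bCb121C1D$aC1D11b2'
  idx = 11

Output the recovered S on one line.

Answer: C21b1211aCDC12bb1Da$

Derivation:
LF mapping: 15 7 17 10 18 1 8 2 11 3 13 0 16 12 4 14 5 6 19 9
Walk LF starting at row 11, prepending L[row]:
  step 1: row=11, L[11]='$', prepend. Next row=LF[11]=0
  step 2: row=0, L[0]='a', prepend. Next row=LF[0]=15
  step 3: row=15, L[15]='D', prepend. Next row=LF[15]=14
  step 4: row=14, L[14]='1', prepend. Next row=LF[14]=4
  step 5: row=4, L[4]='b', prepend. Next row=LF[4]=18
  step 6: row=18, L[18]='b', prepend. Next row=LF[18]=19
  step 7: row=19, L[19]='2', prepend. Next row=LF[19]=9
  step 8: row=9, L[9]='1', prepend. Next row=LF[9]=3
  step 9: row=3, L[3]='C', prepend. Next row=LF[3]=10
  step 10: row=10, L[10]='D', prepend. Next row=LF[10]=13
  step 11: row=13, L[13]='C', prepend. Next row=LF[13]=12
  step 12: row=12, L[12]='a', prepend. Next row=LF[12]=16
  step 13: row=16, L[16]='1', prepend. Next row=LF[16]=5
  step 14: row=5, L[5]='1', prepend. Next row=LF[5]=1
  step 15: row=1, L[1]='2', prepend. Next row=LF[1]=7
  step 16: row=7, L[7]='1', prepend. Next row=LF[7]=2
  step 17: row=2, L[2]='b', prepend. Next row=LF[2]=17
  step 18: row=17, L[17]='1', prepend. Next row=LF[17]=6
  step 19: row=6, L[6]='2', prepend. Next row=LF[6]=8
  step 20: row=8, L[8]='C', prepend. Next row=LF[8]=11
Reversed output: C21b1211aCDC12bb1Da$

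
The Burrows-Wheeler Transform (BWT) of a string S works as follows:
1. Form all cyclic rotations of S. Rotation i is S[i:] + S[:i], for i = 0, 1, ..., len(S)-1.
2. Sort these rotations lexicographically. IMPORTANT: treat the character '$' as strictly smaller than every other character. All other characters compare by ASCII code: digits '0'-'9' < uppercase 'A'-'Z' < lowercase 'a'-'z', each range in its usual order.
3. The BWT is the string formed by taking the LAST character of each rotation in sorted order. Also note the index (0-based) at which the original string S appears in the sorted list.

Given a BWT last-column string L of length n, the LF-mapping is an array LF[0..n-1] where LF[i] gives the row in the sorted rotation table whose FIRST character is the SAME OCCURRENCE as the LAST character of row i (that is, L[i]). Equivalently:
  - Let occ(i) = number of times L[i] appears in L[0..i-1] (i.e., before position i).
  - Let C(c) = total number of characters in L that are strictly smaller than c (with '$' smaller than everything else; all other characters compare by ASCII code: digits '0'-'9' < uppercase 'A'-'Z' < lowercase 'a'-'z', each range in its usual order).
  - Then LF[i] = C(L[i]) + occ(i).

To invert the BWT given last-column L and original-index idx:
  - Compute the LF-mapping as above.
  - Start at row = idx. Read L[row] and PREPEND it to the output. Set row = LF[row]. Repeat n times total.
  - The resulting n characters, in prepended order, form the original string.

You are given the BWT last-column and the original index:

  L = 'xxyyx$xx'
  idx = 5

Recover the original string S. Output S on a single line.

LF mapping: 1 2 6 7 3 0 4 5
Walk LF starting at row 5, prepending L[row]:
  step 1: row=5, L[5]='$', prepend. Next row=LF[5]=0
  step 2: row=0, L[0]='x', prepend. Next row=LF[0]=1
  step 3: row=1, L[1]='x', prepend. Next row=LF[1]=2
  step 4: row=2, L[2]='y', prepend. Next row=LF[2]=6
  step 5: row=6, L[6]='x', prepend. Next row=LF[6]=4
  step 6: row=4, L[4]='x', prepend. Next row=LF[4]=3
  step 7: row=3, L[3]='y', prepend. Next row=LF[3]=7
  step 8: row=7, L[7]='x', prepend. Next row=LF[7]=5
Reversed output: xyxxyxx$

Answer: xyxxyxx$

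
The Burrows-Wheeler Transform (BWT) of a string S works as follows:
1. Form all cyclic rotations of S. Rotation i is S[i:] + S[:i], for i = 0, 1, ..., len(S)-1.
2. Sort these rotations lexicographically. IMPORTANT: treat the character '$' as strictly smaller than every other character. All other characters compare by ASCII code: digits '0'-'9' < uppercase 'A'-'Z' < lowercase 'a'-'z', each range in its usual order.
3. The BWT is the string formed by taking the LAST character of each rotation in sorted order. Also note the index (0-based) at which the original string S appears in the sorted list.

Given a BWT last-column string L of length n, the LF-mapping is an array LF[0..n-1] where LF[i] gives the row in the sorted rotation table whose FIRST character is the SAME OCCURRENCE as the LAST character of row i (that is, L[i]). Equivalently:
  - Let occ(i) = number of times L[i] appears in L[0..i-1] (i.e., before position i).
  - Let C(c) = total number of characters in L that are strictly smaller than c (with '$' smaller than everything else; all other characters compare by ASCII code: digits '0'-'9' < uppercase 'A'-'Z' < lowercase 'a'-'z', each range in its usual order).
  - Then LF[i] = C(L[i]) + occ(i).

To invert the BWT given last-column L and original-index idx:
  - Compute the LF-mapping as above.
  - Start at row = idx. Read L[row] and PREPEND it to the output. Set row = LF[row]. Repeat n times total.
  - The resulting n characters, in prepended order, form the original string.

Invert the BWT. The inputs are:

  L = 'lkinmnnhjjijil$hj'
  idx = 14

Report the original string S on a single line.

LF mapping: 11 10 3 14 13 15 16 1 6 7 4 8 5 12 0 2 9
Walk LF starting at row 14, prepending L[row]:
  step 1: row=14, L[14]='$', prepend. Next row=LF[14]=0
  step 2: row=0, L[0]='l', prepend. Next row=LF[0]=11
  step 3: row=11, L[11]='j', prepend. Next row=LF[11]=8
  step 4: row=8, L[8]='j', prepend. Next row=LF[8]=6
  step 5: row=6, L[6]='n', prepend. Next row=LF[6]=16
  step 6: row=16, L[16]='j', prepend. Next row=LF[16]=9
  step 7: row=9, L[9]='j', prepend. Next row=LF[9]=7
  step 8: row=7, L[7]='h', prepend. Next row=LF[7]=1
  step 9: row=1, L[1]='k', prepend. Next row=LF[1]=10
  step 10: row=10, L[10]='i', prepend. Next row=LF[10]=4
  step 11: row=4, L[4]='m', prepend. Next row=LF[4]=13
  step 12: row=13, L[13]='l', prepend. Next row=LF[13]=12
  step 13: row=12, L[12]='i', prepend. Next row=LF[12]=5
  step 14: row=5, L[5]='n', prepend. Next row=LF[5]=15
  step 15: row=15, L[15]='h', prepend. Next row=LF[15]=2
  step 16: row=2, L[2]='i', prepend. Next row=LF[2]=3
  step 17: row=3, L[3]='n', prepend. Next row=LF[3]=14
Reversed output: nihnilmikhjjnjjl$

Answer: nihnilmikhjjnjjl$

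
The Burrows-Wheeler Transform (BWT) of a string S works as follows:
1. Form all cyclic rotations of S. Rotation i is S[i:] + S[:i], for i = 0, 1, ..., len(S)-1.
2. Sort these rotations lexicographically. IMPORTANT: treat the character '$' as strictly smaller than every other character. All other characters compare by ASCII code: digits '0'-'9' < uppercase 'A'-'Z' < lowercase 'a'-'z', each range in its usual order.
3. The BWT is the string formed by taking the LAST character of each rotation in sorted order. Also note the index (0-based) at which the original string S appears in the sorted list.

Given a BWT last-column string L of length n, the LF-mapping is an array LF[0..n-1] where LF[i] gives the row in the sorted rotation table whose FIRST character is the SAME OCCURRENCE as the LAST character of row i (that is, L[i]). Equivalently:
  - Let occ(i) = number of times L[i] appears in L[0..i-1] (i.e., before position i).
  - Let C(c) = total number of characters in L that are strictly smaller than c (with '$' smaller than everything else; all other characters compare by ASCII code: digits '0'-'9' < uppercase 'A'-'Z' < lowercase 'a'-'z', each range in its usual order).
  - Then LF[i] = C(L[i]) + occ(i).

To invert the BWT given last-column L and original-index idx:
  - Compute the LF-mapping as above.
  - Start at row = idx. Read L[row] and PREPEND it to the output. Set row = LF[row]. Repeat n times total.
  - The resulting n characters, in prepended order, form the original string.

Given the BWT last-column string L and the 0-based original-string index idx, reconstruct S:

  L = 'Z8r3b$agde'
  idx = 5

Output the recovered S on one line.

LF mapping: 3 2 9 1 5 0 4 8 6 7
Walk LF starting at row 5, prepending L[row]:
  step 1: row=5, L[5]='$', prepend. Next row=LF[5]=0
  step 2: row=0, L[0]='Z', prepend. Next row=LF[0]=3
  step 3: row=3, L[3]='3', prepend. Next row=LF[3]=1
  step 4: row=1, L[1]='8', prepend. Next row=LF[1]=2
  step 5: row=2, L[2]='r', prepend. Next row=LF[2]=9
  step 6: row=9, L[9]='e', prepend. Next row=LF[9]=7
  step 7: row=7, L[7]='g', prepend. Next row=LF[7]=8
  step 8: row=8, L[8]='d', prepend. Next row=LF[8]=6
  step 9: row=6, L[6]='a', prepend. Next row=LF[6]=4
  step 10: row=4, L[4]='b', prepend. Next row=LF[4]=5
Reversed output: badger83Z$

Answer: badger83Z$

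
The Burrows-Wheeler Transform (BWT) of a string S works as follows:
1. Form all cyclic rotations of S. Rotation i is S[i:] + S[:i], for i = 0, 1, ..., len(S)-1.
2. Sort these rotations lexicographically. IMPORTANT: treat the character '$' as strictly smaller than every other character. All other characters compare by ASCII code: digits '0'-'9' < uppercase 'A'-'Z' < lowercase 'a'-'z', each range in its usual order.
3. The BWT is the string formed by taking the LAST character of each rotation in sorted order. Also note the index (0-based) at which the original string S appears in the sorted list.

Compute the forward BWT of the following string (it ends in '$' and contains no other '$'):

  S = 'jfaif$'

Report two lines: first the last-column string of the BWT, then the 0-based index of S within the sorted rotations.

All 6 rotations (rotation i = S[i:]+S[:i]):
  rot[0] = jfaif$
  rot[1] = faif$j
  rot[2] = aif$jf
  rot[3] = if$jfa
  rot[4] = f$jfai
  rot[5] = $jfaif
Sorted (with $ < everything):
  sorted[0] = $jfaif  (last char: 'f')
  sorted[1] = aif$jf  (last char: 'f')
  sorted[2] = f$jfai  (last char: 'i')
  sorted[3] = faif$j  (last char: 'j')
  sorted[4] = if$jfa  (last char: 'a')
  sorted[5] = jfaif$  (last char: '$')
Last column: ffija$
Original string S is at sorted index 5

Answer: ffija$
5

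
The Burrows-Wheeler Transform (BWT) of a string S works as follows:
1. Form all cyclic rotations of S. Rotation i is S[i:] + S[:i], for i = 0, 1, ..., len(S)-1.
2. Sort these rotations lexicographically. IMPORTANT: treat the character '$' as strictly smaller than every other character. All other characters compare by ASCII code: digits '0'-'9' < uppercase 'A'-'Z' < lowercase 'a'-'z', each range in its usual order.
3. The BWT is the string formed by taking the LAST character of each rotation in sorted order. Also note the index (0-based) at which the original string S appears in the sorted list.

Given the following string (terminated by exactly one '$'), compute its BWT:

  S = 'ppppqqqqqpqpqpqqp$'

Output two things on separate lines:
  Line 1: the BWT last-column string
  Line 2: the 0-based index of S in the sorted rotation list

All 18 rotations (rotation i = S[i:]+S[:i]):
  rot[0] = ppppqqqqqpqpqpqqp$
  rot[1] = pppqqqqqpqpqpqqp$p
  rot[2] = ppqqqqqpqpqpqqp$pp
  rot[3] = pqqqqqpqpqpqqp$ppp
  rot[4] = qqqqqpqpqpqqp$pppp
  rot[5] = qqqqpqpqpqqp$ppppq
  rot[6] = qqqpqpqpqqp$ppppqq
  rot[7] = qqpqpqpqqp$ppppqqq
  rot[8] = qpqpqpqqp$ppppqqqq
  rot[9] = pqpqpqqp$ppppqqqqq
  rot[10] = qpqpqqp$ppppqqqqqp
  rot[11] = pqpqqp$ppppqqqqqpq
  rot[12] = qpqqp$ppppqqqqqpqp
  rot[13] = pqqp$ppppqqqqqpqpq
  rot[14] = qqp$ppppqqqqqpqpqp
  rot[15] = qp$ppppqqqqqpqpqpq
  rot[16] = p$ppppqqqqqpqpqpqq
  rot[17] = $ppppqqqqqpqpqpqqp
Sorted (with $ < everything):
  sorted[0] = $ppppqqqqqpqpqpqqp  (last char: 'p')
  sorted[1] = p$ppppqqqqqpqpqpqq  (last char: 'q')
  sorted[2] = ppppqqqqqpqpqpqqp$  (last char: '$')
  sorted[3] = pppqqqqqpqpqpqqp$p  (last char: 'p')
  sorted[4] = ppqqqqqpqpqpqqp$pp  (last char: 'p')
  sorted[5] = pqpqpqqp$ppppqqqqq  (last char: 'q')
  sorted[6] = pqpqqp$ppppqqqqqpq  (last char: 'q')
  sorted[7] = pqqp$ppppqqqqqpqpq  (last char: 'q')
  sorted[8] = pqqqqqpqpqpqqp$ppp  (last char: 'p')
  sorted[9] = qp$ppppqqqqqpqpqpq  (last char: 'q')
  sorted[10] = qpqpqpqqp$ppppqqqq  (last char: 'q')
  sorted[11] = qpqpqqp$ppppqqqqqp  (last char: 'p')
  sorted[12] = qpqqp$ppppqqqqqpqp  (last char: 'p')
  sorted[13] = qqp$ppppqqqqqpqpqp  (last char: 'p')
  sorted[14] = qqpqpqpqqp$ppppqqq  (last char: 'q')
  sorted[15] = qqqpqpqpqqp$ppppqq  (last char: 'q')
  sorted[16] = qqqqpqpqpqqp$ppppq  (last char: 'q')
  sorted[17] = qqqqqpqpqpqqp$pppp  (last char: 'p')
Last column: pq$ppqqqpqqpppqqqp
Original string S is at sorted index 2

Answer: pq$ppqqqpqqpppqqqp
2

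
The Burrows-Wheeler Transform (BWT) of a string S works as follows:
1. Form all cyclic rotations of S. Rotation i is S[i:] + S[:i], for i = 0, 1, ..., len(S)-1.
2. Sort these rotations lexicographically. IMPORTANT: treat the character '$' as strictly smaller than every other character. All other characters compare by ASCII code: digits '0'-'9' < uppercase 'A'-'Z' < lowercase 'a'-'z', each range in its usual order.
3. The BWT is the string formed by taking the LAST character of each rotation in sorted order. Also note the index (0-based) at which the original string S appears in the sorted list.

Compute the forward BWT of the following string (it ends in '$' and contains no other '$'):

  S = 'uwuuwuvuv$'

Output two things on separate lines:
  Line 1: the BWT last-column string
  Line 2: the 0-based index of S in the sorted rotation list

Answer: vwvw$uuuuu
4

Derivation:
All 10 rotations (rotation i = S[i:]+S[:i]):
  rot[0] = uwuuwuvuv$
  rot[1] = wuuwuvuv$u
  rot[2] = uuwuvuv$uw
  rot[3] = uwuvuv$uwu
  rot[4] = wuvuv$uwuu
  rot[5] = uvuv$uwuuw
  rot[6] = vuv$uwuuwu
  rot[7] = uv$uwuuwuv
  rot[8] = v$uwuuwuvu
  rot[9] = $uwuuwuvuv
Sorted (with $ < everything):
  sorted[0] = $uwuuwuvuv  (last char: 'v')
  sorted[1] = uuwuvuv$uw  (last char: 'w')
  sorted[2] = uv$uwuuwuv  (last char: 'v')
  sorted[3] = uvuv$uwuuw  (last char: 'w')
  sorted[4] = uwuuwuvuv$  (last char: '$')
  sorted[5] = uwuvuv$uwu  (last char: 'u')
  sorted[6] = v$uwuuwuvu  (last char: 'u')
  sorted[7] = vuv$uwuuwu  (last char: 'u')
  sorted[8] = wuuwuvuv$u  (last char: 'u')
  sorted[9] = wuvuv$uwuu  (last char: 'u')
Last column: vwvw$uuuuu
Original string S is at sorted index 4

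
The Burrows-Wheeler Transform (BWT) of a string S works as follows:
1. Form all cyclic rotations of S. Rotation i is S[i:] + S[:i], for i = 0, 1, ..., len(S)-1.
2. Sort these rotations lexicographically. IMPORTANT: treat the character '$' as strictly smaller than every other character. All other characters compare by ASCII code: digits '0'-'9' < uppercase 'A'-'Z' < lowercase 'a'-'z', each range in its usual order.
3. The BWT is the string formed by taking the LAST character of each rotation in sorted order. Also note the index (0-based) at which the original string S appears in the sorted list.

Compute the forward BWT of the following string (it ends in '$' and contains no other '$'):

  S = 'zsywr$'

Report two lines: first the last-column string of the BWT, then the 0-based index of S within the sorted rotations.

Answer: rwzys$
5

Derivation:
All 6 rotations (rotation i = S[i:]+S[:i]):
  rot[0] = zsywr$
  rot[1] = sywr$z
  rot[2] = ywr$zs
  rot[3] = wr$zsy
  rot[4] = r$zsyw
  rot[5] = $zsywr
Sorted (with $ < everything):
  sorted[0] = $zsywr  (last char: 'r')
  sorted[1] = r$zsyw  (last char: 'w')
  sorted[2] = sywr$z  (last char: 'z')
  sorted[3] = wr$zsy  (last char: 'y')
  sorted[4] = ywr$zs  (last char: 's')
  sorted[5] = zsywr$  (last char: '$')
Last column: rwzys$
Original string S is at sorted index 5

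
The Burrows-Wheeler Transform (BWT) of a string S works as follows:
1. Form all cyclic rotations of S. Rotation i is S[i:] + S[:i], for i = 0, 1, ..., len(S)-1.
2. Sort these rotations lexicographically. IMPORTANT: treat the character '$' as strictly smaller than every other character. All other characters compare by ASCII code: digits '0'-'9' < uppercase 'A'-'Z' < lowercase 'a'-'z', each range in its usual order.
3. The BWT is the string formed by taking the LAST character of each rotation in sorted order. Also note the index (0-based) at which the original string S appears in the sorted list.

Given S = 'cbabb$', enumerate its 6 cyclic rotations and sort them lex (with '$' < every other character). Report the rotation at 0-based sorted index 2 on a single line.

All 6 rotations (rotation i = S[i:]+S[:i]):
  rot[0] = cbabb$
  rot[1] = babb$c
  rot[2] = abb$cb
  rot[3] = bb$cba
  rot[4] = b$cbab
  rot[5] = $cbabb
Sorted (with $ < everything):
  sorted[0] = $cbabb
  sorted[1] = abb$cb
  sorted[2] = b$cbab
  sorted[3] = babb$c
  sorted[4] = bb$cba
  sorted[5] = cbabb$
sorted[2] = b$cbab

Answer: b$cbab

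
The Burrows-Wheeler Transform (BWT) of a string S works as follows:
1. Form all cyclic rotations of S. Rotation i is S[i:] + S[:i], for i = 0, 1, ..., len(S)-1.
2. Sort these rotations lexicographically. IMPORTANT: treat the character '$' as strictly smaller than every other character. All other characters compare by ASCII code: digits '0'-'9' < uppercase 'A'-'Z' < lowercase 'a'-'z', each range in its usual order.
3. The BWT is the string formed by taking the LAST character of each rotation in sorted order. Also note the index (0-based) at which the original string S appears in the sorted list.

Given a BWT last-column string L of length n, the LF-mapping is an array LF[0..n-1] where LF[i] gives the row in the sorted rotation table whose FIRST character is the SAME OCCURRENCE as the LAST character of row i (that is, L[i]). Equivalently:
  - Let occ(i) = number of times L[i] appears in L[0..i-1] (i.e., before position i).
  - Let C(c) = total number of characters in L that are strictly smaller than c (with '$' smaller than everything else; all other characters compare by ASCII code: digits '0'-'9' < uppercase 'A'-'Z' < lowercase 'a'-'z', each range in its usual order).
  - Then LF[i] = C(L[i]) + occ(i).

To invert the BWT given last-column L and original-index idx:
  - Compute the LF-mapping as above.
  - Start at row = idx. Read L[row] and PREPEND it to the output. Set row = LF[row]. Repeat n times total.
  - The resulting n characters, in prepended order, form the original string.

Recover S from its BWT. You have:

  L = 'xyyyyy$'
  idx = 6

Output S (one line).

LF mapping: 1 2 3 4 5 6 0
Walk LF starting at row 6, prepending L[row]:
  step 1: row=6, L[6]='$', prepend. Next row=LF[6]=0
  step 2: row=0, L[0]='x', prepend. Next row=LF[0]=1
  step 3: row=1, L[1]='y', prepend. Next row=LF[1]=2
  step 4: row=2, L[2]='y', prepend. Next row=LF[2]=3
  step 5: row=3, L[3]='y', prepend. Next row=LF[3]=4
  step 6: row=4, L[4]='y', prepend. Next row=LF[4]=5
  step 7: row=5, L[5]='y', prepend. Next row=LF[5]=6
Reversed output: yyyyyx$

Answer: yyyyyx$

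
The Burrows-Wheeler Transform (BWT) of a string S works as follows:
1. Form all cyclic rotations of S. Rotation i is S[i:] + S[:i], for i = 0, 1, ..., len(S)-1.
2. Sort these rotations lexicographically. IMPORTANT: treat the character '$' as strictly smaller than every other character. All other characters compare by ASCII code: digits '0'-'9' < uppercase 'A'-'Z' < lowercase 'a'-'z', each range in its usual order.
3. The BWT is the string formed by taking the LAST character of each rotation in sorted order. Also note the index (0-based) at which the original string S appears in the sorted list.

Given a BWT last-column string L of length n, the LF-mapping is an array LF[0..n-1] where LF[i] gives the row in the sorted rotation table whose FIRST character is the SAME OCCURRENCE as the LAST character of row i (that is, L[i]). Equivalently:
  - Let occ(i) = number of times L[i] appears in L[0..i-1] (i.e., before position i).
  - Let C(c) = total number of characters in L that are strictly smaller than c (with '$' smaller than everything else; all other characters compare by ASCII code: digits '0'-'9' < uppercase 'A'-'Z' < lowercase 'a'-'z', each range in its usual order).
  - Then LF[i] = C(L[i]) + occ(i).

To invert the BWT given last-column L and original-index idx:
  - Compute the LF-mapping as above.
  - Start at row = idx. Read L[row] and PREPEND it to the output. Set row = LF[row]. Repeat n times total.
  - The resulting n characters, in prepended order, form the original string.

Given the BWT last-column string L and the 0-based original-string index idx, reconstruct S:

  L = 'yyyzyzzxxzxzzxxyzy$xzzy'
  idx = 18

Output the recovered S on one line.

LF mapping: 7 8 9 14 10 15 16 1 2 17 3 18 19 4 5 11 20 12 0 6 21 22 13
Walk LF starting at row 18, prepending L[row]:
  step 1: row=18, L[18]='$', prepend. Next row=LF[18]=0
  step 2: row=0, L[0]='y', prepend. Next row=LF[0]=7
  step 3: row=7, L[7]='x', prepend. Next row=LF[7]=1
  step 4: row=1, L[1]='y', prepend. Next row=LF[1]=8
  step 5: row=8, L[8]='x', prepend. Next row=LF[8]=2
  step 6: row=2, L[2]='y', prepend. Next row=LF[2]=9
  step 7: row=9, L[9]='z', prepend. Next row=LF[9]=17
  step 8: row=17, L[17]='y', prepend. Next row=LF[17]=12
  step 9: row=12, L[12]='z', prepend. Next row=LF[12]=19
  step 10: row=19, L[19]='x', prepend. Next row=LF[19]=6
  step 11: row=6, L[6]='z', prepend. Next row=LF[6]=16
  step 12: row=16, L[16]='z', prepend. Next row=LF[16]=20
  step 13: row=20, L[20]='z', prepend. Next row=LF[20]=21
  step 14: row=21, L[21]='z', prepend. Next row=LF[21]=22
  step 15: row=22, L[22]='y', prepend. Next row=LF[22]=13
  step 16: row=13, L[13]='x', prepend. Next row=LF[13]=4
  step 17: row=4, L[4]='y', prepend. Next row=LF[4]=10
  step 18: row=10, L[10]='x', prepend. Next row=LF[10]=3
  step 19: row=3, L[3]='z', prepend. Next row=LF[3]=14
  step 20: row=14, L[14]='x', prepend. Next row=LF[14]=5
  step 21: row=5, L[5]='z', prepend. Next row=LF[5]=15
  step 22: row=15, L[15]='y', prepend. Next row=LF[15]=11
  step 23: row=11, L[11]='z', prepend. Next row=LF[11]=18
Reversed output: zyzxzxyxyzzzzxzyzyxyxy$

Answer: zyzxzxyxyzzzzxzyzyxyxy$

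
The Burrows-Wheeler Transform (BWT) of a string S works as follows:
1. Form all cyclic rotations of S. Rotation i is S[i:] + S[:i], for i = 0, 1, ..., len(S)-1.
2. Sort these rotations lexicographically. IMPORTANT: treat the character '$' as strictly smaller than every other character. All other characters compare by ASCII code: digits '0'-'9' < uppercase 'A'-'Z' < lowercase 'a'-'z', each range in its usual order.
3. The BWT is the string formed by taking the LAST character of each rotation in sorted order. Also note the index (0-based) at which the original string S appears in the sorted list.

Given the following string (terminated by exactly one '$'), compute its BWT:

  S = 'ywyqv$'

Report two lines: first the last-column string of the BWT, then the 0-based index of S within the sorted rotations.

All 6 rotations (rotation i = S[i:]+S[:i]):
  rot[0] = ywyqv$
  rot[1] = wyqv$y
  rot[2] = yqv$yw
  rot[3] = qv$ywy
  rot[4] = v$ywyq
  rot[5] = $ywyqv
Sorted (with $ < everything):
  sorted[0] = $ywyqv  (last char: 'v')
  sorted[1] = qv$ywy  (last char: 'y')
  sorted[2] = v$ywyq  (last char: 'q')
  sorted[3] = wyqv$y  (last char: 'y')
  sorted[4] = yqv$yw  (last char: 'w')
  sorted[5] = ywyqv$  (last char: '$')
Last column: vyqyw$
Original string S is at sorted index 5

Answer: vyqyw$
5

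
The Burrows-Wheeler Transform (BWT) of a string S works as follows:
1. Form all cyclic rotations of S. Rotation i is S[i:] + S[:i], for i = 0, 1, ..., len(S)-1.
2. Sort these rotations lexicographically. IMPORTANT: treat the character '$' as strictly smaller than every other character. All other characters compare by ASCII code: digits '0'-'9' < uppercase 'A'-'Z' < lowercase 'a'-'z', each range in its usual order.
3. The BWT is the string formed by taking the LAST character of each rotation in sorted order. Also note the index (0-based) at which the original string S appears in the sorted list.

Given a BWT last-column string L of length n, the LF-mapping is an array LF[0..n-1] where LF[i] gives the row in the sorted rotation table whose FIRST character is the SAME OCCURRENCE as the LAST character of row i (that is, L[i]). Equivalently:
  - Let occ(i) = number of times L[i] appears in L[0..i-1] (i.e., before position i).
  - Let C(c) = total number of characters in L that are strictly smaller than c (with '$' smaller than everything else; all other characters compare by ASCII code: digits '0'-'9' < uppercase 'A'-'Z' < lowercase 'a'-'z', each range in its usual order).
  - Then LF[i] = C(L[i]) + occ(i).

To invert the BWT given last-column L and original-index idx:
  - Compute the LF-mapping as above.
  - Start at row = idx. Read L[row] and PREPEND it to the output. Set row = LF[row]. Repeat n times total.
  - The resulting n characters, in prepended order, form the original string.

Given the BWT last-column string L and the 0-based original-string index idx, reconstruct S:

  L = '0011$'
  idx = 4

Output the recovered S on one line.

Answer: 1100$

Derivation:
LF mapping: 1 2 3 4 0
Walk LF starting at row 4, prepending L[row]:
  step 1: row=4, L[4]='$', prepend. Next row=LF[4]=0
  step 2: row=0, L[0]='0', prepend. Next row=LF[0]=1
  step 3: row=1, L[1]='0', prepend. Next row=LF[1]=2
  step 4: row=2, L[2]='1', prepend. Next row=LF[2]=3
  step 5: row=3, L[3]='1', prepend. Next row=LF[3]=4
Reversed output: 1100$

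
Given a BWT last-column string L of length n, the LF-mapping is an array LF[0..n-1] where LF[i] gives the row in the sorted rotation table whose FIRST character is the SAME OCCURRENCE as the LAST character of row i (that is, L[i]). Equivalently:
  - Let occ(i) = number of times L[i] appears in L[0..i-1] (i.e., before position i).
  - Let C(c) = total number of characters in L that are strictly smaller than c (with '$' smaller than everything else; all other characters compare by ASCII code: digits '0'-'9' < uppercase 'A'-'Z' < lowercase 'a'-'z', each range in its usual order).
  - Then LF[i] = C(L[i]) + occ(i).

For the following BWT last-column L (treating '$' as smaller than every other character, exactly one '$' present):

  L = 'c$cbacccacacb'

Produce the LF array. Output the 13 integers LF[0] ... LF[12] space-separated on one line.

Answer: 6 0 7 4 1 8 9 10 2 11 3 12 5

Derivation:
Char counts: '$':1, 'a':3, 'b':2, 'c':7
C (first-col start): C('$')=0, C('a')=1, C('b')=4, C('c')=6
L[0]='c': occ=0, LF[0]=C('c')+0=6+0=6
L[1]='$': occ=0, LF[1]=C('$')+0=0+0=0
L[2]='c': occ=1, LF[2]=C('c')+1=6+1=7
L[3]='b': occ=0, LF[3]=C('b')+0=4+0=4
L[4]='a': occ=0, LF[4]=C('a')+0=1+0=1
L[5]='c': occ=2, LF[5]=C('c')+2=6+2=8
L[6]='c': occ=3, LF[6]=C('c')+3=6+3=9
L[7]='c': occ=4, LF[7]=C('c')+4=6+4=10
L[8]='a': occ=1, LF[8]=C('a')+1=1+1=2
L[9]='c': occ=5, LF[9]=C('c')+5=6+5=11
L[10]='a': occ=2, LF[10]=C('a')+2=1+2=3
L[11]='c': occ=6, LF[11]=C('c')+6=6+6=12
L[12]='b': occ=1, LF[12]=C('b')+1=4+1=5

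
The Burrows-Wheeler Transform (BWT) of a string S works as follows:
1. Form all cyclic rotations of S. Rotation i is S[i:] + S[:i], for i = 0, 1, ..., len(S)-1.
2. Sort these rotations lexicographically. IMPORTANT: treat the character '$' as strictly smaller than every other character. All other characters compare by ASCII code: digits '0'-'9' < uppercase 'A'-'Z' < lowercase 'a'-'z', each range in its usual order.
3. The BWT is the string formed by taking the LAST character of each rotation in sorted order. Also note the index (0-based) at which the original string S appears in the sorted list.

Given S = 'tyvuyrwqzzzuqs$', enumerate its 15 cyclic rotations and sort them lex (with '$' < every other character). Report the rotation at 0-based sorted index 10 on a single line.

All 15 rotations (rotation i = S[i:]+S[:i]):
  rot[0] = tyvuyrwqzzzuqs$
  rot[1] = yvuyrwqzzzuqs$t
  rot[2] = vuyrwqzzzuqs$ty
  rot[3] = uyrwqzzzuqs$tyv
  rot[4] = yrwqzzzuqs$tyvu
  rot[5] = rwqzzzuqs$tyvuy
  rot[6] = wqzzzuqs$tyvuyr
  rot[7] = qzzzuqs$tyvuyrw
  rot[8] = zzzuqs$tyvuyrwq
  rot[9] = zzuqs$tyvuyrwqz
  rot[10] = zuqs$tyvuyrwqzz
  rot[11] = uqs$tyvuyrwqzzz
  rot[12] = qs$tyvuyrwqzzzu
  rot[13] = s$tyvuyrwqzzzuq
  rot[14] = $tyvuyrwqzzzuqs
Sorted (with $ < everything):
  sorted[0] = $tyvuyrwqzzzuqs
  sorted[1] = qs$tyvuyrwqzzzu
  sorted[2] = qzzzuqs$tyvuyrw
  sorted[3] = rwqzzzuqs$tyvuy
  sorted[4] = s$tyvuyrwqzzzuq
  sorted[5] = tyvuyrwqzzzuqs$
  sorted[6] = uqs$tyvuyrwqzzz
  sorted[7] = uyrwqzzzuqs$tyv
  sorted[8] = vuyrwqzzzuqs$ty
  sorted[9] = wqzzzuqs$tyvuyr
  sorted[10] = yrwqzzzuqs$tyvu
  sorted[11] = yvuyrwqzzzuqs$t
  sorted[12] = zuqs$tyvuyrwqzz
  sorted[13] = zzuqs$tyvuyrwqz
  sorted[14] = zzzuqs$tyvuyrwq
sorted[10] = yrwqzzzuqs$tyvu

Answer: yrwqzzzuqs$tyvu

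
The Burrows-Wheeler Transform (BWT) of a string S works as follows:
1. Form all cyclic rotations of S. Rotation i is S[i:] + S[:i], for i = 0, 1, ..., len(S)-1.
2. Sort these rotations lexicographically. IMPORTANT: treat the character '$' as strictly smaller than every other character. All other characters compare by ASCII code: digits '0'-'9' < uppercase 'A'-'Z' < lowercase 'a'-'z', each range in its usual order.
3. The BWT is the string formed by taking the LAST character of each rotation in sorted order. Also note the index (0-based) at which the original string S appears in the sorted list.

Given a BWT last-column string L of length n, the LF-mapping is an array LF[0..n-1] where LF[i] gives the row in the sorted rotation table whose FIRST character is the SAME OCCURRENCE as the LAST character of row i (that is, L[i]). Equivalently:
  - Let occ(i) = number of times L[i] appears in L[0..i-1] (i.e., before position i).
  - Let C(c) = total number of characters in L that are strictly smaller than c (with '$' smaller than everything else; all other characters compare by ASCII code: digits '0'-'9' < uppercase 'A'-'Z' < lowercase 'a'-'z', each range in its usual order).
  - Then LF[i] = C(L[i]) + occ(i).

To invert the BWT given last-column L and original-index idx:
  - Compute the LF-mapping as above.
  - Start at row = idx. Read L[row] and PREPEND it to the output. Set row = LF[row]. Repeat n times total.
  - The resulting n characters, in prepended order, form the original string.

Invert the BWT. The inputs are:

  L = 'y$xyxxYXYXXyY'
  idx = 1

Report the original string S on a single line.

Answer: XxXxYxYYyyXy$

Derivation:
LF mapping: 10 0 7 11 8 9 4 1 5 2 3 12 6
Walk LF starting at row 1, prepending L[row]:
  step 1: row=1, L[1]='$', prepend. Next row=LF[1]=0
  step 2: row=0, L[0]='y', prepend. Next row=LF[0]=10
  step 3: row=10, L[10]='X', prepend. Next row=LF[10]=3
  step 4: row=3, L[3]='y', prepend. Next row=LF[3]=11
  step 5: row=11, L[11]='y', prepend. Next row=LF[11]=12
  step 6: row=12, L[12]='Y', prepend. Next row=LF[12]=6
  step 7: row=6, L[6]='Y', prepend. Next row=LF[6]=4
  step 8: row=4, L[4]='x', prepend. Next row=LF[4]=8
  step 9: row=8, L[8]='Y', prepend. Next row=LF[8]=5
  step 10: row=5, L[5]='x', prepend. Next row=LF[5]=9
  step 11: row=9, L[9]='X', prepend. Next row=LF[9]=2
  step 12: row=2, L[2]='x', prepend. Next row=LF[2]=7
  step 13: row=7, L[7]='X', prepend. Next row=LF[7]=1
Reversed output: XxXxYxYYyyXy$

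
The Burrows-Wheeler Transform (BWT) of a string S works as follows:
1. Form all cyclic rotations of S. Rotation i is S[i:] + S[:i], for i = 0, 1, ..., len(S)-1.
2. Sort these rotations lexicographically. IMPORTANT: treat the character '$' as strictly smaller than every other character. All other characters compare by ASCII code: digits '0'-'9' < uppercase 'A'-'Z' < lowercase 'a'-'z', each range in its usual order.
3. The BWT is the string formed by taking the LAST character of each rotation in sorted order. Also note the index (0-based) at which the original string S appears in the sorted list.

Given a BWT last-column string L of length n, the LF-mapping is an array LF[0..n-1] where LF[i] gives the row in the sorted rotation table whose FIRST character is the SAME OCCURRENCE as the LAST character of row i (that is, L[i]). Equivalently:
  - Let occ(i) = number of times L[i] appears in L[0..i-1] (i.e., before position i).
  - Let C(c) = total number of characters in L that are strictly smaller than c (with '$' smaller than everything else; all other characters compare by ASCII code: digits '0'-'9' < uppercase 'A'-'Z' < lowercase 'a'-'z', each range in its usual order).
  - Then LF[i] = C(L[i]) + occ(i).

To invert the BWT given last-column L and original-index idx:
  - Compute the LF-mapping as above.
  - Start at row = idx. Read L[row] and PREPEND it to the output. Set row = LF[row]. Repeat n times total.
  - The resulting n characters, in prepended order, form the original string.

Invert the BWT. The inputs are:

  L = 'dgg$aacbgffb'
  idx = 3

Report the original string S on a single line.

Answer: bfgabgfgacd$

Derivation:
LF mapping: 6 9 10 0 1 2 5 3 11 7 8 4
Walk LF starting at row 3, prepending L[row]:
  step 1: row=3, L[3]='$', prepend. Next row=LF[3]=0
  step 2: row=0, L[0]='d', prepend. Next row=LF[0]=6
  step 3: row=6, L[6]='c', prepend. Next row=LF[6]=5
  step 4: row=5, L[5]='a', prepend. Next row=LF[5]=2
  step 5: row=2, L[2]='g', prepend. Next row=LF[2]=10
  step 6: row=10, L[10]='f', prepend. Next row=LF[10]=8
  step 7: row=8, L[8]='g', prepend. Next row=LF[8]=11
  step 8: row=11, L[11]='b', prepend. Next row=LF[11]=4
  step 9: row=4, L[4]='a', prepend. Next row=LF[4]=1
  step 10: row=1, L[1]='g', prepend. Next row=LF[1]=9
  step 11: row=9, L[9]='f', prepend. Next row=LF[9]=7
  step 12: row=7, L[7]='b', prepend. Next row=LF[7]=3
Reversed output: bfgabgfgacd$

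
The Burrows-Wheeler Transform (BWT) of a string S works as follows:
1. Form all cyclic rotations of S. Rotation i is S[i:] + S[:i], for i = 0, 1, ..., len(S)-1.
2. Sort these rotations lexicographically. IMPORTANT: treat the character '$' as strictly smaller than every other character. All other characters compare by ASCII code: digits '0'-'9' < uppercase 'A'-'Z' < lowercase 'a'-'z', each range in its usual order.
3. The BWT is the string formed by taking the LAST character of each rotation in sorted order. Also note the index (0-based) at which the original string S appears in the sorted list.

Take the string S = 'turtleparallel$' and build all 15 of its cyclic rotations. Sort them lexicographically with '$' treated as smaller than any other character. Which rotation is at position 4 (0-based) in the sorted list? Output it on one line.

Answer: eparallel$turtl

Derivation:
All 15 rotations (rotation i = S[i:]+S[:i]):
  rot[0] = turtleparallel$
  rot[1] = urtleparallel$t
  rot[2] = rtleparallel$tu
  rot[3] = tleparallel$tur
  rot[4] = leparallel$turt
  rot[5] = eparallel$turtl
  rot[6] = parallel$turtle
  rot[7] = arallel$turtlep
  rot[8] = rallel$turtlepa
  rot[9] = allel$turtlepar
  rot[10] = llel$turtlepara
  rot[11] = lel$turtleparal
  rot[12] = el$turtleparall
  rot[13] = l$turtleparalle
  rot[14] = $turtleparallel
Sorted (with $ < everything):
  sorted[0] = $turtleparallel
  sorted[1] = allel$turtlepar
  sorted[2] = arallel$turtlep
  sorted[3] = el$turtleparall
  sorted[4] = eparallel$turtl
  sorted[5] = l$turtleparalle
  sorted[6] = lel$turtleparal
  sorted[7] = leparallel$turt
  sorted[8] = llel$turtlepara
  sorted[9] = parallel$turtle
  sorted[10] = rallel$turtlepa
  sorted[11] = rtleparallel$tu
  sorted[12] = tleparallel$tur
  sorted[13] = turtleparallel$
  sorted[14] = urtleparallel$t
sorted[4] = eparallel$turtl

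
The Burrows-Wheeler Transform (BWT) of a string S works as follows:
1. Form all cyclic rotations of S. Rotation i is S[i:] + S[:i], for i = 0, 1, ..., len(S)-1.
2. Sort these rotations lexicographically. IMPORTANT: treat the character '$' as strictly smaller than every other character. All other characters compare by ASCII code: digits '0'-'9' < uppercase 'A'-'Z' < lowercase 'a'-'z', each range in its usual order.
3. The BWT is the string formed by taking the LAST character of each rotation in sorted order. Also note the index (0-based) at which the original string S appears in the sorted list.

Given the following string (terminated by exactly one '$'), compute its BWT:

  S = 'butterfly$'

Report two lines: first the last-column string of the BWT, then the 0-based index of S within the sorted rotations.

All 10 rotations (rotation i = S[i:]+S[:i]):
  rot[0] = butterfly$
  rot[1] = utterfly$b
  rot[2] = tterfly$bu
  rot[3] = terfly$but
  rot[4] = erfly$butt
  rot[5] = rfly$butte
  rot[6] = fly$butter
  rot[7] = ly$butterf
  rot[8] = y$butterfl
  rot[9] = $butterfly
Sorted (with $ < everything):
  sorted[0] = $butterfly  (last char: 'y')
  sorted[1] = butterfly$  (last char: '$')
  sorted[2] = erfly$butt  (last char: 't')
  sorted[3] = fly$butter  (last char: 'r')
  sorted[4] = ly$butterf  (last char: 'f')
  sorted[5] = rfly$butte  (last char: 'e')
  sorted[6] = terfly$but  (last char: 't')
  sorted[7] = tterfly$bu  (last char: 'u')
  sorted[8] = utterfly$b  (last char: 'b')
  sorted[9] = y$butterfl  (last char: 'l')
Last column: y$trfetubl
Original string S is at sorted index 1

Answer: y$trfetubl
1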